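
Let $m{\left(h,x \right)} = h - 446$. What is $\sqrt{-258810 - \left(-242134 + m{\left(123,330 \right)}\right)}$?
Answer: $3 i \sqrt{1817} \approx 127.88 i$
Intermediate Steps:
$m{\left(h,x \right)} = -446 + h$
$\sqrt{-258810 - \left(-242134 + m{\left(123,330 \right)}\right)} = \sqrt{-258810 + \left(\left(116848 - -125286\right) - \left(-446 + 123\right)\right)} = \sqrt{-258810 + \left(\left(116848 + 125286\right) - -323\right)} = \sqrt{-258810 + \left(242134 + 323\right)} = \sqrt{-258810 + 242457} = \sqrt{-16353} = 3 i \sqrt{1817}$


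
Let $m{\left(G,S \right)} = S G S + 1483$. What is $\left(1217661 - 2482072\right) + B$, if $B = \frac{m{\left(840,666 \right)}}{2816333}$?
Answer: $- \frac{3560629836340}{2816333} \approx -1.2643 \cdot 10^{6}$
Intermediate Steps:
$m{\left(G,S \right)} = 1483 + G S^{2}$ ($m{\left(G,S \right)} = G S S + 1483 = G S^{2} + 1483 = 1483 + G S^{2}$)
$B = \frac{372588523}{2816333}$ ($B = \frac{1483 + 840 \cdot 666^{2}}{2816333} = \left(1483 + 840 \cdot 443556\right) \frac{1}{2816333} = \left(1483 + 372587040\right) \frac{1}{2816333} = 372588523 \cdot \frac{1}{2816333} = \frac{372588523}{2816333} \approx 132.3$)
$\left(1217661 - 2482072\right) + B = \left(1217661 - 2482072\right) + \frac{372588523}{2816333} = -1264411 + \frac{372588523}{2816333} = - \frac{3560629836340}{2816333}$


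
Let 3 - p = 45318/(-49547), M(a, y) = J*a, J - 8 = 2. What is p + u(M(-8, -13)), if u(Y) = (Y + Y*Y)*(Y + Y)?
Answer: -50101732441/49547 ≈ -1.0112e+6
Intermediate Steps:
J = 10 (J = 8 + 2 = 10)
M(a, y) = 10*a
u(Y) = 2*Y*(Y + Y**2) (u(Y) = (Y + Y**2)*(2*Y) = 2*Y*(Y + Y**2))
p = 193959/49547 (p = 3 - 45318/(-49547) = 3 - 45318*(-1)/49547 = 3 - 1*(-45318/49547) = 3 + 45318/49547 = 193959/49547 ≈ 3.9146)
p + u(M(-8, -13)) = 193959/49547 + 2*(10*(-8))**2*(1 + 10*(-8)) = 193959/49547 + 2*(-80)**2*(1 - 80) = 193959/49547 + 2*6400*(-79) = 193959/49547 - 1011200 = -50101732441/49547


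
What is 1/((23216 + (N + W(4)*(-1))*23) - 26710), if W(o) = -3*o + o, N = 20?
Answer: -1/2850 ≈ -0.00035088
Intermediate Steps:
W(o) = -2*o
1/((23216 + (N + W(4)*(-1))*23) - 26710) = 1/((23216 + (20 - 2*4*(-1))*23) - 26710) = 1/((23216 + (20 - 8*(-1))*23) - 26710) = 1/((23216 + (20 + 8)*23) - 26710) = 1/((23216 + 28*23) - 26710) = 1/((23216 + 644) - 26710) = 1/(23860 - 26710) = 1/(-2850) = -1/2850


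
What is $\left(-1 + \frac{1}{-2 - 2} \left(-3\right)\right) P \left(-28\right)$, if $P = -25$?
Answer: $-175$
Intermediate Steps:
$\left(-1 + \frac{1}{-2 - 2} \left(-3\right)\right) P \left(-28\right) = \left(-1 + \frac{1}{-2 - 2} \left(-3\right)\right) \left(-25\right) \left(-28\right) = \left(-1 + \frac{1}{-4} \left(-3\right)\right) \left(-25\right) \left(-28\right) = \left(-1 - - \frac{3}{4}\right) \left(-25\right) \left(-28\right) = \left(-1 + \frac{3}{4}\right) \left(-25\right) \left(-28\right) = \left(- \frac{1}{4}\right) \left(-25\right) \left(-28\right) = \frac{25}{4} \left(-28\right) = -175$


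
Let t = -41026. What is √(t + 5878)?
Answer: 2*I*√8787 ≈ 187.48*I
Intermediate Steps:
√(t + 5878) = √(-41026 + 5878) = √(-35148) = 2*I*√8787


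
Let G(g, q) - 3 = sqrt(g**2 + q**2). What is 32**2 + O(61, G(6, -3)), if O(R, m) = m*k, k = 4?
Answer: 1036 + 12*sqrt(5) ≈ 1062.8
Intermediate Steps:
G(g, q) = 3 + sqrt(g**2 + q**2)
O(R, m) = 4*m (O(R, m) = m*4 = 4*m)
32**2 + O(61, G(6, -3)) = 32**2 + 4*(3 + sqrt(6**2 + (-3)**2)) = 1024 + 4*(3 + sqrt(36 + 9)) = 1024 + 4*(3 + sqrt(45)) = 1024 + 4*(3 + 3*sqrt(5)) = 1024 + (12 + 12*sqrt(5)) = 1036 + 12*sqrt(5)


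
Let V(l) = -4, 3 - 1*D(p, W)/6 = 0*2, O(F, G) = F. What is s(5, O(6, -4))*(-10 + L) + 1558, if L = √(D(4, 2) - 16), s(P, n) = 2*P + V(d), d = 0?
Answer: 1498 + 6*√2 ≈ 1506.5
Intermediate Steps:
D(p, W) = 18 (D(p, W) = 18 - 0*2 = 18 - 6*0 = 18 + 0 = 18)
s(P, n) = -4 + 2*P (s(P, n) = 2*P - 4 = -4 + 2*P)
L = √2 (L = √(18 - 16) = √2 ≈ 1.4142)
s(5, O(6, -4))*(-10 + L) + 1558 = (-4 + 2*5)*(-10 + √2) + 1558 = (-4 + 10)*(-10 + √2) + 1558 = 6*(-10 + √2) + 1558 = (-60 + 6*√2) + 1558 = 1498 + 6*√2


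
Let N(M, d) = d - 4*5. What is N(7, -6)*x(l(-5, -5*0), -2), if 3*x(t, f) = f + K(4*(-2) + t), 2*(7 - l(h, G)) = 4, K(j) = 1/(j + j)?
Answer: 169/9 ≈ 18.778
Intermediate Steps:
K(j) = 1/(2*j)
l(h, G) = 5 (l(h, G) = 7 - 1/2*4 = 7 - 2 = 5)
x(t, f) = f/3 + 1/(6*(-8 + t)) (x(t, f) = (f + 1/(2*(4*(-2) + t)))/3 = (f + 1/(2*(-8 + t)))/3 = f/3 + 1/(6*(-8 + t)))
N(M, d) = -20 + d (N(M, d) = d - 20 = -20 + d)
N(7, -6)*x(l(-5, -5*0), -2) = (-20 - 6)*((1 + 2*(-2)*(-8 + 5))/(6*(-8 + 5))) = -13*(1 + 2*(-2)*(-3))/(3*(-3)) = -13*(-1)*(1 + 12)/(3*3) = -13*(-1)*13/(3*3) = -26*(-13/18) = 169/9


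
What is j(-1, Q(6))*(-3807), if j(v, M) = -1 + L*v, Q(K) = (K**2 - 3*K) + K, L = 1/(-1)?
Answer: 0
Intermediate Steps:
L = -1
Q(K) = K**2 - 2*K
j(v, M) = -1 - v
j(-1, Q(6))*(-3807) = (-1 - 1*(-1))*(-3807) = (-1 + 1)*(-3807) = 0*(-3807) = 0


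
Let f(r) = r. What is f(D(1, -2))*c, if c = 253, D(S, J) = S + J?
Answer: -253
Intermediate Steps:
D(S, J) = J + S
f(D(1, -2))*c = (-2 + 1)*253 = -1*253 = -253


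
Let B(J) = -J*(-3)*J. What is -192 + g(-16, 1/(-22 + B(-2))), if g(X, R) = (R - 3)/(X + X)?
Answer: -61409/320 ≈ -191.90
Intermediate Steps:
B(J) = 3*J² (B(J) = -(-3*J)*J = -(-3)*J² = 3*J²)
g(X, R) = (-3 + R)/(2*X) (g(X, R) = (-3 + R)/((2*X)) = (-3 + R)*(1/(2*X)) = (-3 + R)/(2*X))
-192 + g(-16, 1/(-22 + B(-2))) = -192 + (½)*(-3 + 1/(-22 + 3*(-2)²))/(-16) = -192 + (½)*(-1/16)*(-3 + 1/(-22 + 3*4)) = -192 + (½)*(-1/16)*(-3 + 1/(-22 + 12)) = -192 + (½)*(-1/16)*(-3 + 1/(-10)) = -192 + (½)*(-1/16)*(-3 - ⅒) = -192 + (½)*(-1/16)*(-31/10) = -192 + 31/320 = -61409/320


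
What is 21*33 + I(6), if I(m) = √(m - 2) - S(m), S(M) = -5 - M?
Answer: 706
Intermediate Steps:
I(m) = 5 + m + √(-2 + m) (I(m) = √(m - 2) - (-5 - m) = √(-2 + m) + (5 + m) = 5 + m + √(-2 + m))
21*33 + I(6) = 21*33 + (5 + 6 + √(-2 + 6)) = 693 + (5 + 6 + √4) = 693 + (5 + 6 + 2) = 693 + 13 = 706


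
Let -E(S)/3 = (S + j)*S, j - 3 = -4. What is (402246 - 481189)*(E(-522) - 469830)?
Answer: 101745527664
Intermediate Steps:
j = -1 (j = 3 - 4 = -1)
E(S) = -3*S*(-1 + S) (E(S) = -3*(S - 1)*S = -3*(-1 + S)*S = -3*S*(-1 + S))
(402246 - 481189)*(E(-522) - 469830) = (402246 - 481189)*(3*(-522)*(1 - 1*(-522)) - 469830) = -78943*(3*(-522)*(1 + 522) - 469830) = -78943*(3*(-522)*523 - 469830) = -78943*(-819018 - 469830) = -78943*(-1288848) = 101745527664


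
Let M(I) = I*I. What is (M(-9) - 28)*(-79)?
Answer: -4187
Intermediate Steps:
M(I) = I²
(M(-9) - 28)*(-79) = ((-9)² - 28)*(-79) = (81 - 28)*(-79) = 53*(-79) = -4187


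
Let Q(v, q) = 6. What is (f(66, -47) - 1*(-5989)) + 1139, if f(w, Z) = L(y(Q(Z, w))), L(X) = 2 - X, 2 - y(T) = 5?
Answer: 7133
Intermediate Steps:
y(T) = -3 (y(T) = 2 - 1*5 = 2 - 5 = -3)
f(w, Z) = 5 (f(w, Z) = 2 - 1*(-3) = 2 + 3 = 5)
(f(66, -47) - 1*(-5989)) + 1139 = (5 - 1*(-5989)) + 1139 = (5 + 5989) + 1139 = 5994 + 1139 = 7133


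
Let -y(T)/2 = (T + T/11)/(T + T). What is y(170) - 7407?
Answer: -81489/11 ≈ -7408.1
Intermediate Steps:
y(T) = -12/11 (y(T) = -2*(T + T/11)/(T + T) = -2*(T + T*(1/11))/(2*T) = -2*(T + T/11)*1/(2*T) = -2*12*T/11*1/(2*T) = -2*6/11 = -12/11)
y(170) - 7407 = -12/11 - 7407 = -81489/11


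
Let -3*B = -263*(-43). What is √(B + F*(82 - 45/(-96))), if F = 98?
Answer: √620967/12 ≈ 65.668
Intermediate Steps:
B = -11309/3 (B = -(-263)*(-43)/3 = -⅓*11309 = -11309/3 ≈ -3769.7)
√(B + F*(82 - 45/(-96))) = √(-11309/3 + 98*(82 - 45/(-96))) = √(-11309/3 + 98*(82 - 45*(-1/96))) = √(-11309/3 + 98*(82 + 15/32)) = √(-11309/3 + 98*(2639/32)) = √(-11309/3 + 129311/16) = √(206989/48) = √620967/12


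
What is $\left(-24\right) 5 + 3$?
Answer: $-117$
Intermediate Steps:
$\left(-24\right) 5 + 3 = -120 + 3 = -117$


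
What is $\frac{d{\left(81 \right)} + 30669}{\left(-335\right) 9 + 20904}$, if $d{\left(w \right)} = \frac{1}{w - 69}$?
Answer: $\frac{368029}{214668} \approx 1.7144$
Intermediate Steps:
$d{\left(w \right)} = \frac{1}{-69 + w}$
$\frac{d{\left(81 \right)} + 30669}{\left(-335\right) 9 + 20904} = \frac{\frac{1}{-69 + 81} + 30669}{\left(-335\right) 9 + 20904} = \frac{\frac{1}{12} + 30669}{-3015 + 20904} = \frac{\frac{1}{12} + 30669}{17889} = \frac{368029}{12} \cdot \frac{1}{17889} = \frac{368029}{214668}$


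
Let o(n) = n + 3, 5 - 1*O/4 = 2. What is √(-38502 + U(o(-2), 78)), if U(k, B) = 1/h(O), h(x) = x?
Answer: I*√1386069/6 ≈ 196.22*I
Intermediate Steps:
O = 12 (O = 20 - 4*2 = 20 - 8 = 12)
o(n) = 3 + n
U(k, B) = 1/12
√(-38502 + U(o(-2), 78)) = √(-38502 + 1/12) = √(-462023/12) = I*√1386069/6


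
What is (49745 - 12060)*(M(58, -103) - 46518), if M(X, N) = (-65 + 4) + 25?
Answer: -1754387490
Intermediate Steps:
M(X, N) = -36 (M(X, N) = -61 + 25 = -36)
(49745 - 12060)*(M(58, -103) - 46518) = (49745 - 12060)*(-36 - 46518) = 37685*(-46554) = -1754387490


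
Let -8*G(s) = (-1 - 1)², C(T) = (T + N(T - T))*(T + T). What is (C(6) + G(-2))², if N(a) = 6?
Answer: 82369/4 ≈ 20592.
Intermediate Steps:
C(T) = 2*T*(6 + T) (C(T) = (T + 6)*(T + T) = (6 + T)*(2*T) = 2*T*(6 + T))
G(s) = -½ (G(s) = -(-1 - 1)²/8 = -⅛*(-2)² = -⅛*4 = -½)
(C(6) + G(-2))² = (2*6*(6 + 6) - ½)² = (2*6*12 - ½)² = (144 - ½)² = (287/2)² = 82369/4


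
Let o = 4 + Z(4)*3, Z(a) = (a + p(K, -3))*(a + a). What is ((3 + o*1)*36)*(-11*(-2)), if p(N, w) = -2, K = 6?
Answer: 43560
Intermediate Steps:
Z(a) = 2*a*(-2 + a) (Z(a) = (a - 2)*(a + a) = (-2 + a)*(2*a) = 2*a*(-2 + a))
o = 52 (o = 4 + (2*4*(-2 + 4))*3 = 4 + (2*4*2)*3 = 4 + 16*3 = 4 + 48 = 52)
((3 + o*1)*36)*(-11*(-2)) = ((3 + 52*1)*36)*(-11*(-2)) = ((3 + 52)*36)*22 = (55*36)*22 = 1980*22 = 43560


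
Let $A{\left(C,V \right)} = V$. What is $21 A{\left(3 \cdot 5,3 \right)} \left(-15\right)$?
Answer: $-945$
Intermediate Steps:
$21 A{\left(3 \cdot 5,3 \right)} \left(-15\right) = 21 \cdot 3 \left(-15\right) = 63 \left(-15\right) = -945$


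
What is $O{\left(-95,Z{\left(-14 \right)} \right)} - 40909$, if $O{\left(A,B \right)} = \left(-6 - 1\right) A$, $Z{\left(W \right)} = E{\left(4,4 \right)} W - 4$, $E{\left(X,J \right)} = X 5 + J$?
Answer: $-40244$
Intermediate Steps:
$E{\left(X,J \right)} = J + 5 X$ ($E{\left(X,J \right)} = 5 X + J = J + 5 X$)
$Z{\left(W \right)} = -4 + 24 W$ ($Z{\left(W \right)} = \left(4 + 5 \cdot 4\right) W - 4 = \left(4 + 20\right) W - 4 = 24 W - 4 = -4 + 24 W$)
$O{\left(A,B \right)} = - 7 A$
$O{\left(-95,Z{\left(-14 \right)} \right)} - 40909 = \left(-7\right) \left(-95\right) - 40909 = 665 - 40909 = -40244$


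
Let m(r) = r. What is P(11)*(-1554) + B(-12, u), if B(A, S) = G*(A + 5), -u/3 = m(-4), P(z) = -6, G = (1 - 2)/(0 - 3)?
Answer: 27965/3 ≈ 9321.7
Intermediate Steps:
G = ⅓ (G = -1/(-3) = -1*(-⅓) = ⅓ ≈ 0.33333)
u = 12 (u = -3*(-4) = 12)
B(A, S) = 5/3 + A/3 (B(A, S) = (A + 5)/3 = (5 + A)/3 = 5/3 + A/3)
P(11)*(-1554) + B(-12, u) = -6*(-1554) + (5/3 + (⅓)*(-12)) = 9324 + (5/3 - 4) = 9324 - 7/3 = 27965/3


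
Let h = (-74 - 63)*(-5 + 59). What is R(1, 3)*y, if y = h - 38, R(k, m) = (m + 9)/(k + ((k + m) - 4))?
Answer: -89232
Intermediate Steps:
h = -7398 (h = -137*54 = -7398)
R(k, m) = (9 + m)/(-4 + m + 2*k) (R(k, m) = (9 + m)/(k + (-4 + k + m)) = (9 + m)/(-4 + m + 2*k))
y = -7436 (y = -7398 - 38 = -7436)
R(1, 3)*y = ((9 + 3)/(-4 + 3 + 2*1))*(-7436) = (12/(-4 + 3 + 2))*(-7436) = (12/1)*(-7436) = (1*12)*(-7436) = 12*(-7436) = -89232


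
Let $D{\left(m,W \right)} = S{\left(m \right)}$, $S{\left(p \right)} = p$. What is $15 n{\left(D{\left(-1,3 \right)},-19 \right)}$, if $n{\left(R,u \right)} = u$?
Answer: $-285$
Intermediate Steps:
$D{\left(m,W \right)} = m$
$15 n{\left(D{\left(-1,3 \right)},-19 \right)} = 15 \left(-19\right) = -285$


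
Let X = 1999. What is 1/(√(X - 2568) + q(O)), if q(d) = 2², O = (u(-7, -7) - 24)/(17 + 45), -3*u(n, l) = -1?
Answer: 4/585 - I*√569/585 ≈ 0.0068376 - 0.040776*I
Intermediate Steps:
u(n, l) = ⅓ (u(n, l) = -⅓*(-1) = ⅓)
O = -71/186 (O = (⅓ - 24)/(17 + 45) = -71/3/62 = -71/3*1/62 = -71/186 ≈ -0.38172)
q(d) = 4
1/(√(X - 2568) + q(O)) = 1/(√(1999 - 2568) + 4) = 1/(√(-569) + 4) = 1/(I*√569 + 4) = 1/(4 + I*√569)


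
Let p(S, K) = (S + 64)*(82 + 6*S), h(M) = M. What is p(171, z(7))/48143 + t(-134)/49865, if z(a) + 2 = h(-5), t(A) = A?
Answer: 12977397538/2400650695 ≈ 5.4058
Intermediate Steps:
z(a) = -7 (z(a) = -2 - 5 = -7)
p(S, K) = (64 + S)*(82 + 6*S)
p(171, z(7))/48143 + t(-134)/49865 = (5248 + 6*171**2 + 466*171)/48143 - 134/49865 = (5248 + 6*29241 + 79686)*(1/48143) - 134*1/49865 = (5248 + 175446 + 79686)*(1/48143) - 134/49865 = 260380*(1/48143) - 134/49865 = 260380/48143 - 134/49865 = 12977397538/2400650695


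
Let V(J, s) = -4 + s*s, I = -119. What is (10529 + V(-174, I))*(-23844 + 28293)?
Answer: 109828014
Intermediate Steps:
V(J, s) = -4 + s**2
(10529 + V(-174, I))*(-23844 + 28293) = (10529 + (-4 + (-119)**2))*(-23844 + 28293) = (10529 + (-4 + 14161))*4449 = (10529 + 14157)*4449 = 24686*4449 = 109828014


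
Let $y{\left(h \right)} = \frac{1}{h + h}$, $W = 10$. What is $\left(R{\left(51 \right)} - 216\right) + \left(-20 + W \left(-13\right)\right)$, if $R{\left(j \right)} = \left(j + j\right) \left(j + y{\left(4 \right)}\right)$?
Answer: $\frac{19395}{4} \approx 4848.8$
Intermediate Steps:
$y{\left(h \right)} = \frac{1}{2 h}$
$R{\left(j \right)} = 2 j \left(\frac{1}{8} + j\right)$ ($R{\left(j \right)} = \left(j + j\right) \left(j + \frac{1}{2 \cdot 4}\right) = 2 j \left(j + \frac{1}{2} \cdot \frac{1}{4}\right) = 2 j \left(j + \frac{1}{8}\right) = 2 j \left(\frac{1}{8} + j\right)$)
$\left(R{\left(51 \right)} - 216\right) + \left(-20 + W \left(-13\right)\right) = \left(\frac{1}{4} \cdot 51 \left(1 + 8 \cdot 51\right) - 216\right) + \left(-20 + 10 \left(-13\right)\right) = \left(\frac{1}{4} \cdot 51 \left(1 + 408\right) - 216\right) - 150 = \left(\frac{1}{4} \cdot 51 \cdot 409 - 216\right) - 150 = \left(\frac{20859}{4} - 216\right) - 150 = \frac{19995}{4} - 150 = \frac{19395}{4}$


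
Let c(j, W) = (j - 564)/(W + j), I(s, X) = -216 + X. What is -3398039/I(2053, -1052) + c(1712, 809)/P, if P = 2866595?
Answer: 24556560853219469/9163437841660 ≈ 2679.8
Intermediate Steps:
c(j, W) = (-564 + j)/(W + j)
-3398039/I(2053, -1052) + c(1712, 809)/P = -3398039/(-216 - 1052) + ((-564 + 1712)/(809 + 1712))/2866595 = -3398039/(-1268) + (1148/2521)*(1/2866595) = -3398039*(-1/1268) + ((1/2521)*1148)*(1/2866595) = 3398039/1268 + (1148/2521)*(1/2866595) = 3398039/1268 + 1148/7226685995 = 24556560853219469/9163437841660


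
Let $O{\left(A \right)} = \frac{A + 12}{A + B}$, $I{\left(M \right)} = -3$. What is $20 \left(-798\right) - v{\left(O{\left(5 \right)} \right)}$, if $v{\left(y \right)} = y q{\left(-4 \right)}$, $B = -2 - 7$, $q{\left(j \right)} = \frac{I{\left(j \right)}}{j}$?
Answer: $- \frac{255309}{16} \approx -15957.0$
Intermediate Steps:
$q{\left(j \right)} = - \frac{3}{j}$
$B = -9$ ($B = -2 - 7 = -9$)
$O{\left(A \right)} = \frac{12 + A}{-9 + A}$ ($O{\left(A \right)} = \frac{A + 12}{A - 9} = \frac{12 + A}{-9 + A}$)
$v{\left(y \right)} = \frac{3 y}{4}$ ($v{\left(y \right)} = y \left(- \frac{3}{-4}\right) = y \left(\left(-3\right) \left(- \frac{1}{4}\right)\right) = y \frac{3}{4} = \frac{3 y}{4}$)
$20 \left(-798\right) - v{\left(O{\left(5 \right)} \right)} = 20 \left(-798\right) - \frac{3 \frac{12 + 5}{-9 + 5}}{4} = -15960 - \frac{3 \frac{1}{-4} \cdot 17}{4} = -15960 - \frac{3 \left(\left(- \frac{1}{4}\right) 17\right)}{4} = -15960 - \frac{3}{4} \left(- \frac{17}{4}\right) = -15960 - - \frac{51}{16} = -15960 + \frac{51}{16} = - \frac{255309}{16}$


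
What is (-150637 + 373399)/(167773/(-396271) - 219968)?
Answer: -29424706834/29055702367 ≈ -1.0127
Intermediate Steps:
(-150637 + 373399)/(167773/(-396271) - 219968) = 222762/(167773*(-1/396271) - 219968) = 222762/(-167773/396271 - 219968) = 222762/(-87167107101/396271) = 222762*(-396271/87167107101) = -29424706834/29055702367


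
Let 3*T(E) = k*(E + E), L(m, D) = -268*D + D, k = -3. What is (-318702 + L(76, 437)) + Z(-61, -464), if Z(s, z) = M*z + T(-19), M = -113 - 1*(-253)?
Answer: -500303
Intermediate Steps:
L(m, D) = -267*D
T(E) = -2*E (T(E) = (-3*(E + E))/3 = (-6*E)/3 = -2*E)
M = 140 (M = -113 + 253 = 140)
Z(s, z) = 38 + 140*z (Z(s, z) = 140*z - 2*(-19) = 140*z + 38 = 38 + 140*z)
(-318702 + L(76, 437)) + Z(-61, -464) = (-318702 - 267*437) + (38 + 140*(-464)) = (-318702 - 116679) + (38 - 64960) = -435381 - 64922 = -500303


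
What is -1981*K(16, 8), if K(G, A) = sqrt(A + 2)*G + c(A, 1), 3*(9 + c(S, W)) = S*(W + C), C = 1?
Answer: 21791/3 - 31696*sqrt(10) ≈ -92968.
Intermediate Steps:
c(S, W) = -9 + S*(1 + W)/3 (c(S, W) = -9 + (S*(W + 1))/3 = -9 + (S*(1 + W))/3 = -9 + S*(1 + W)/3)
K(G, A) = -9 + 2*A/3 + G*sqrt(2 + A) (K(G, A) = sqrt(A + 2)*G + (-9 + A/3 + (1/3)*A*1) = sqrt(2 + A)*G + (-9 + A/3 + A/3) = G*sqrt(2 + A) + (-9 + 2*A/3) = -9 + 2*A/3 + G*sqrt(2 + A))
-1981*K(16, 8) = -1981*(-9 + (2/3)*8 + 16*sqrt(2 + 8)) = -1981*(-9 + 16/3 + 16*sqrt(10)) = -1981*(-11/3 + 16*sqrt(10)) = 21791/3 - 31696*sqrt(10)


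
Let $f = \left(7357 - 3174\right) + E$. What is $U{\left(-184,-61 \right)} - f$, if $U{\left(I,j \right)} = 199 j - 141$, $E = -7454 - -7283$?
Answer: $-16292$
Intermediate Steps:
$E = -171$ ($E = -7454 + 7283 = -171$)
$U{\left(I,j \right)} = -141 + 199 j$
$f = 4012$ ($f = \left(7357 - 3174\right) - 171 = 4183 - 171 = 4012$)
$U{\left(-184,-61 \right)} - f = \left(-141 + 199 \left(-61\right)\right) - 4012 = \left(-141 - 12139\right) - 4012 = -12280 - 4012 = -16292$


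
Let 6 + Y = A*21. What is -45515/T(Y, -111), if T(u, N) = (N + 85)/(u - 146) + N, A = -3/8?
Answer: 58213685/141761 ≈ 410.65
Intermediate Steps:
A = -3/8 (A = -3*1/8 = -3/8 ≈ -0.37500)
Y = -111/8 (Y = -6 - 3/8*21 = -6 - 63/8 = -111/8 ≈ -13.875)
T(u, N) = N + (85 + N)/(-146 + u) (T(u, N) = (85 + N)/(-146 + u) + N = N + (85 + N)/(-146 + u))
-45515/T(Y, -111) = -45515*(-146 - 111/8)/(85 - 145*(-111) - 111*(-111/8)) = -45515*(-1279/(8*(85 + 16095 + 12321/8))) = -45515/((-8/1279*141761/8)) = -45515/(-141761/1279) = -45515*(-1279/141761) = 58213685/141761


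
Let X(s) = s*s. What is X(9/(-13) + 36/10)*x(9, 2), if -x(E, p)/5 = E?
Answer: -321489/845 ≈ -380.46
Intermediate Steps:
x(E, p) = -5*E
X(s) = s**2
X(9/(-13) + 36/10)*x(9, 2) = (9/(-13) + 36/10)**2*(-5*9) = (9*(-1/13) + 36*(1/10))**2*(-45) = (-9/13 + 18/5)**2*(-45) = (189/65)**2*(-45) = (35721/4225)*(-45) = -321489/845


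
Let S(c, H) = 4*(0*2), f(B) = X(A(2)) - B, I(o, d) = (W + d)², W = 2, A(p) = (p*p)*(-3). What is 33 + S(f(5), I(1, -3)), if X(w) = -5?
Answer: 33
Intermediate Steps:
A(p) = -3*p² (A(p) = p²*(-3) = -3*p²)
I(o, d) = (2 + d)²
f(B) = -5 - B
S(c, H) = 0 (S(c, H) = 4*0 = 0)
33 + S(f(5), I(1, -3)) = 33 + 0 = 33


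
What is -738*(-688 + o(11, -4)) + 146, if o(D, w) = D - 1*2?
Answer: 501248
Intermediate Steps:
o(D, w) = -2 + D (o(D, w) = D - 2 = -2 + D)
-738*(-688 + o(11, -4)) + 146 = -738*(-688 + (-2 + 11)) + 146 = -738*(-688 + 9) + 146 = -738*(-679) + 146 = 501102 + 146 = 501248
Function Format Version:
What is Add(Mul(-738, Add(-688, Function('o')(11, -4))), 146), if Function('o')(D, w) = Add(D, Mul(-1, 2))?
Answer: 501248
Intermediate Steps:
Function('o')(D, w) = Add(-2, D) (Function('o')(D, w) = Add(D, -2) = Add(-2, D))
Add(Mul(-738, Add(-688, Function('o')(11, -4))), 146) = Add(Mul(-738, Add(-688, Add(-2, 11))), 146) = Add(Mul(-738, Add(-688, 9)), 146) = Add(Mul(-738, -679), 146) = Add(501102, 146) = 501248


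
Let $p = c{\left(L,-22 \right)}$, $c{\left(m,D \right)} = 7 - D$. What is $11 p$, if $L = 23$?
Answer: $319$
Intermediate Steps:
$p = 29$ ($p = 7 - -22 = 7 + 22 = 29$)
$11 p = 11 \cdot 29 = 319$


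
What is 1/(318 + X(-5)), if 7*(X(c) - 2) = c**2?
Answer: 7/2265 ≈ 0.0030905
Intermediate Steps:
X(c) = 2 + c**2/7
1/(318 + X(-5)) = 1/(318 + (2 + (1/7)*(-5)**2)) = 1/(318 + (2 + (1/7)*25)) = 1/(318 + (2 + 25/7)) = 1/(318 + 39/7) = 1/(2265/7) = 7/2265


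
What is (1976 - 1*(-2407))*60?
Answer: 262980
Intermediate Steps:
(1976 - 1*(-2407))*60 = (1976 + 2407)*60 = 4383*60 = 262980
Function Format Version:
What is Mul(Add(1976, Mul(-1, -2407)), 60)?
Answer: 262980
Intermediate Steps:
Mul(Add(1976, Mul(-1, -2407)), 60) = Mul(Add(1976, 2407), 60) = Mul(4383, 60) = 262980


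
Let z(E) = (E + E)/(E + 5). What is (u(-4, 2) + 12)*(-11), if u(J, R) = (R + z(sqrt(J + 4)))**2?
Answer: -176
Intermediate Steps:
z(E) = 2*E/(5 + E) (z(E) = (2*E)/(5 + E) = 2*E/(5 + E))
u(J, R) = (R + 2*sqrt(4 + J)/(5 + sqrt(4 + J)))**2 (u(J, R) = (R + 2*sqrt(J + 4)/(5 + sqrt(J + 4)))**2 = (R + 2*sqrt(4 + J)/(5 + sqrt(4 + J)))**2)
(u(-4, 2) + 12)*(-11) = ((2*sqrt(4 - 4) + 2*(5 + sqrt(4 - 4)))**2/(5 + sqrt(4 - 4))**2 + 12)*(-11) = ((2*sqrt(0) + 2*(5 + sqrt(0)))**2/(5 + sqrt(0))**2 + 12)*(-11) = ((2*0 + 2*(5 + 0))**2/(5 + 0)**2 + 12)*(-11) = ((0 + 2*5)**2/5**2 + 12)*(-11) = ((0 + 10)**2/25 + 12)*(-11) = ((1/25)*10**2 + 12)*(-11) = ((1/25)*100 + 12)*(-11) = (4 + 12)*(-11) = 16*(-11) = -176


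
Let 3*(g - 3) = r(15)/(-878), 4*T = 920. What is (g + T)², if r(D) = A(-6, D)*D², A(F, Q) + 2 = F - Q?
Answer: 42559277401/770884 ≈ 55208.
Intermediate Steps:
A(F, Q) = -2 + F - Q (A(F, Q) = -2 + (F - Q) = -2 + F - Q)
T = 230 (T = (¼)*920 = 230)
r(D) = D²*(-8 - D) (r(D) = (-2 - 6 - D)*D² = (-8 - D)*D² = D²*(-8 - D))
g = 4359/878 (g = 3 + ((15²*(-8 - 1*15))/(-878))/3 = 3 + ((225*(-8 - 15))*(-1/878))/3 = 3 + ((225*(-23))*(-1/878))/3 = 3 + (-5175*(-1/878))/3 = 3 + (⅓)*(5175/878) = 3 + 1725/878 = 4359/878 ≈ 4.9647)
(g + T)² = (4359/878 + 230)² = (206299/878)² = 42559277401/770884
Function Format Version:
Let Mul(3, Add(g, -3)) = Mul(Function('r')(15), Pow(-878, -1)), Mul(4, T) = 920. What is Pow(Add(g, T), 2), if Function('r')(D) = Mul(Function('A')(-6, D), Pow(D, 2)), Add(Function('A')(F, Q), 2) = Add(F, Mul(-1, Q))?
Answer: Rational(42559277401, 770884) ≈ 55208.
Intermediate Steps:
Function('A')(F, Q) = Add(-2, F, Mul(-1, Q)) (Function('A')(F, Q) = Add(-2, Add(F, Mul(-1, Q))) = Add(-2, F, Mul(-1, Q)))
T = 230 (T = Mul(Rational(1, 4), 920) = 230)
Function('r')(D) = Mul(Pow(D, 2), Add(-8, Mul(-1, D))) (Function('r')(D) = Mul(Add(-2, -6, Mul(-1, D)), Pow(D, 2)) = Mul(Add(-8, Mul(-1, D)), Pow(D, 2)) = Mul(Pow(D, 2), Add(-8, Mul(-1, D))))
g = Rational(4359, 878) (g = Add(3, Mul(Rational(1, 3), Mul(Mul(Pow(15, 2), Add(-8, Mul(-1, 15))), Pow(-878, -1)))) = Add(3, Mul(Rational(1, 3), Mul(Mul(225, Add(-8, -15)), Rational(-1, 878)))) = Add(3, Mul(Rational(1, 3), Mul(Mul(225, -23), Rational(-1, 878)))) = Add(3, Mul(Rational(1, 3), Mul(-5175, Rational(-1, 878)))) = Add(3, Mul(Rational(1, 3), Rational(5175, 878))) = Add(3, Rational(1725, 878)) = Rational(4359, 878) ≈ 4.9647)
Pow(Add(g, T), 2) = Pow(Add(Rational(4359, 878), 230), 2) = Pow(Rational(206299, 878), 2) = Rational(42559277401, 770884)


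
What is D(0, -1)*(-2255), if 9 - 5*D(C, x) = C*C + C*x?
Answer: -4059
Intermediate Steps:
D(C, x) = 9/5 - C²/5 - C*x/5 (D(C, x) = 9/5 - (C*C + C*x)/5 = 9/5 - (C² + C*x)/5 = 9/5 + (-C²/5 - C*x/5) = 9/5 - C²/5 - C*x/5)
D(0, -1)*(-2255) = (9/5 - ⅕*0² - ⅕*0*(-1))*(-2255) = (9/5 - ⅕*0 + 0)*(-2255) = (9/5 + 0 + 0)*(-2255) = (9/5)*(-2255) = -4059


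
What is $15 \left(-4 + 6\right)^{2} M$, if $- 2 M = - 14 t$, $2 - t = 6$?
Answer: $-1680$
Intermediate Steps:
$t = -4$ ($t = 2 - 6 = -4$)
$M = -28$ ($M = - \frac{\left(-14\right) \left(-4\right)}{2} = \left(- \frac{1}{2}\right) 56 = -28$)
$15 \left(-4 + 6\right)^{2} M = 15 \left(-4 + 6\right)^{2} \left(-28\right) = 15 \cdot 2^{2} \left(-28\right) = 15 \cdot 4 \left(-28\right) = 60 \left(-28\right) = -1680$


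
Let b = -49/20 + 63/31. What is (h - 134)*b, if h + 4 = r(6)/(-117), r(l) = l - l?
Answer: 17871/310 ≈ 57.648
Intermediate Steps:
b = -259/620 (b = -49*1/20 + 63*(1/31) = -49/20 + 63/31 = -259/620 ≈ -0.41774)
r(l) = 0
h = -4 (h = -4 + 0/(-117) = -4 + 0*(-1/117) = -4 + 0 = -4)
(h - 134)*b = (-4 - 134)*(-259/620) = -138*(-259/620) = 17871/310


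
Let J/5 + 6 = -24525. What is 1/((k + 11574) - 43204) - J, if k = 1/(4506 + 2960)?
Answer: 28964926604779/236149579 ≈ 1.2266e+5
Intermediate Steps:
k = 1/7466 ≈ 0.00013394
J = -122655 (J = -30 + 5*(-24525) = -30 - 122625 = -122655)
1/((k + 11574) - 43204) - J = 1/((1/7466 + 11574) - 43204) - 1*(-122655) = 1/(86411485/7466 - 43204) + 122655 = 1/(-236149579/7466) + 122655 = -7466/236149579 + 122655 = 28964926604779/236149579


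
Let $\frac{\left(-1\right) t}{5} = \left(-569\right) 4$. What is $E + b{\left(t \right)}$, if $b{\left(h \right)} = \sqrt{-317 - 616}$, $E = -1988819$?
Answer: $-1988819 + i \sqrt{933} \approx -1.9888 \cdot 10^{6} + 30.545 i$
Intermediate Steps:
$t = 11380$ ($t = - 5 \left(\left(-569\right) 4\right) = \left(-5\right) \left(-2276\right) = 11380$)
$b{\left(h \right)} = i \sqrt{933}$ ($b{\left(h \right)} = \sqrt{-933} = i \sqrt{933}$)
$E + b{\left(t \right)} = -1988819 + i \sqrt{933}$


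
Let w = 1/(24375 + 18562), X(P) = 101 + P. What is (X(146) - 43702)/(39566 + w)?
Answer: -621942445/566281781 ≈ -1.0983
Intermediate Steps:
w = 1/42937 ≈ 2.3290e-5
(X(146) - 43702)/(39566 + w) = ((101 + 146) - 43702)/(39566 + 1/42937) = (247 - 43702)/(1698845343/42937) = -43455*42937/1698845343 = -621942445/566281781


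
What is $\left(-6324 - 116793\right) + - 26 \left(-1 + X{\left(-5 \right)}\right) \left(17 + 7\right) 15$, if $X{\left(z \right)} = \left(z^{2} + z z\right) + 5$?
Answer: $-628557$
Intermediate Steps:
$X{\left(z \right)} = 5 + 2 z^{2}$ ($X{\left(z \right)} = \left(z^{2} + z^{2}\right) + 5 = 2 z^{2} + 5 = 5 + 2 z^{2}$)
$\left(-6324 - 116793\right) + - 26 \left(-1 + X{\left(-5 \right)}\right) \left(17 + 7\right) 15 = \left(-6324 - 116793\right) + - 26 \left(-1 + \left(5 + 2 \left(-5\right)^{2}\right)\right) \left(17 + 7\right) 15 = -123117 + - 26 \left(-1 + \left(5 + 2 \cdot 25\right)\right) 24 \cdot 15 = -123117 + - 26 \left(-1 + \left(5 + 50\right)\right) 24 \cdot 15 = -123117 + - 26 \left(-1 + 55\right) 24 \cdot 15 = -123117 + - 26 \cdot 54 \cdot 24 \cdot 15 = -123117 + \left(-26\right) 1296 \cdot 15 = -123117 - 505440 = -628557$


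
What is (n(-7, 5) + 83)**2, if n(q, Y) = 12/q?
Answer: 323761/49 ≈ 6607.4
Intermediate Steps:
(n(-7, 5) + 83)**2 = (12/(-7) + 83)**2 = (12*(-1/7) + 83)**2 = (-12/7 + 83)**2 = (569/7)**2 = 323761/49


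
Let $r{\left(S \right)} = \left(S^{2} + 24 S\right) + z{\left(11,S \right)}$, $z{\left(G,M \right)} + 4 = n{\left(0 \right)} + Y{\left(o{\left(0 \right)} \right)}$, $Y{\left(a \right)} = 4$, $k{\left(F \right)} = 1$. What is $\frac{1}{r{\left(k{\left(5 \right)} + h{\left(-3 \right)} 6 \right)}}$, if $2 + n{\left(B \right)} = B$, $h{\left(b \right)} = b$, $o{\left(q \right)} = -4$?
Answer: $- \frac{1}{121} \approx -0.0082645$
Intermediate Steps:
$n{\left(B \right)} = -2 + B$
$z{\left(G,M \right)} = -2$ ($z{\left(G,M \right)} = -4 + \left(\left(-2 + 0\right) + 4\right) = -4 + \left(-2 + 4\right) = -4 + 2 = -2$)
$r{\left(S \right)} = -2 + S^{2} + 24 S$ ($r{\left(S \right)} = \left(S^{2} + 24 S\right) - 2 = -2 + S^{2} + 24 S$)
$\frac{1}{r{\left(k{\left(5 \right)} + h{\left(-3 \right)} 6 \right)}} = \frac{1}{-2 + \left(1 - 18\right)^{2} + 24 \left(1 - 18\right)} = \frac{1}{-2 + \left(-17\right)^{2} + 24 \left(-17\right)} = \frac{1}{-2 + 289 - 408} = \frac{1}{-121} = - \frac{1}{121}$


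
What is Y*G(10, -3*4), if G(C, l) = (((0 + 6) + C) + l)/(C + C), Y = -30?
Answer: -6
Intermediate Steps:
G(C, l) = (6 + C + l)/(2*C) (G(C, l) = ((6 + C) + l)/((2*C)) = (6 + C + l)*(1/(2*C)) = (6 + C + l)/(2*C))
Y*G(10, -3*4) = -15*(6 + 10 - 3*4)/10 = -15*(6 + 10 - 12)/10 = -15*4/10 = -30*⅕ = -6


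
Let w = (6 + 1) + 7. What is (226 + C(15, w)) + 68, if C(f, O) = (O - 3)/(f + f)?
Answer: 8831/30 ≈ 294.37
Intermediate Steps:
w = 14 (w = 7 + 7 = 14)
C(f, O) = (-3 + O)/(2*f) (C(f, O) = (-3 + O)/((2*f)) = (-3 + O)*(1/(2*f)) = (-3 + O)/(2*f))
(226 + C(15, w)) + 68 = (226 + (1/2)*(-3 + 14)/15) + 68 = (226 + (1/2)*(1/15)*11) + 68 = (226 + 11/30) + 68 = 6791/30 + 68 = 8831/30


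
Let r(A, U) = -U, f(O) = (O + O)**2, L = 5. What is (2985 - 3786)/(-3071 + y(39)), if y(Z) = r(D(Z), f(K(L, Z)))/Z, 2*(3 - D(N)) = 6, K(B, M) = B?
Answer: 31239/119869 ≈ 0.26061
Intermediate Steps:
f(O) = 4*O**2 (f(O) = (2*O)**2 = 4*O**2)
D(N) = 0 (D(N) = 3 - 1/2*6 = 3 - 3 = 0)
y(Z) = -100/Z (y(Z) = (-4*5**2)/Z = (-4*25)/Z = (-1*100)/Z = -100/Z)
(2985 - 3786)/(-3071 + y(39)) = (2985 - 3786)/(-3071 - 100/39) = -801/(-3071 - 100*1/39) = -801/(-3071 - 100/39) = -801/(-119869/39) = -801*(-39/119869) = 31239/119869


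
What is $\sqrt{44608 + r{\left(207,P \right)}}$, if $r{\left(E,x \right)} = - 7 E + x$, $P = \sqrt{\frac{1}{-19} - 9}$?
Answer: $\frac{\sqrt{15580399 + 38 i \sqrt{817}}}{19} \approx 207.75 + 0.0072414 i$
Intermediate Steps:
$P = \frac{2 i \sqrt{817}}{19}$ ($P = \sqrt{- \frac{1}{19} - 9} = \sqrt{- \frac{172}{19}} = \frac{2 i \sqrt{817}}{19} \approx 3.0088 i$)
$r{\left(E,x \right)} = x - 7 E$
$\sqrt{44608 + r{\left(207,P \right)}} = \sqrt{44608 + \left(\frac{2 i \sqrt{817}}{19} - 1449\right)} = \sqrt{44608 - \left(1449 - \frac{2 i \sqrt{817}}{19}\right)} = \sqrt{43159 + \frac{2 i \sqrt{817}}{19}}$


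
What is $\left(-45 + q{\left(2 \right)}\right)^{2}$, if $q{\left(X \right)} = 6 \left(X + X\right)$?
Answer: $441$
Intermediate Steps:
$q{\left(X \right)} = 12 X$ ($q{\left(X \right)} = 6 \cdot 2 X = 12 X$)
$\left(-45 + q{\left(2 \right)}\right)^{2} = \left(-45 + 12 \cdot 2\right)^{2} = \left(-45 + 24\right)^{2} = \left(-21\right)^{2} = 441$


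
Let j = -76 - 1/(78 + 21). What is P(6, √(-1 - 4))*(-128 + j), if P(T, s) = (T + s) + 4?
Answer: -201970/99 - 20197*I*√5/99 ≈ -2040.1 - 456.18*I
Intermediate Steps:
P(T, s) = 4 + T + s
j = -7525/99 (j = -76 - 1/99 = -7525/99 ≈ -76.010)
P(6, √(-1 - 4))*(-128 + j) = (4 + 6 + √(-1 - 4))*(-128 - 7525/99) = (4 + 6 + √(-5))*(-20197/99) = (4 + 6 + I*√5)*(-20197/99) = (10 + I*√5)*(-20197/99) = -201970/99 - 20197*I*√5/99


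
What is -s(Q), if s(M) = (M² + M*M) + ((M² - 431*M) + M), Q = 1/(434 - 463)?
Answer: -12473/841 ≈ -14.831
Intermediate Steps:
Q = -1/29 (Q = 1/(-29) = -1/29 ≈ -0.034483)
s(M) = -430*M + 3*M² (s(M) = (M² + M²) + (M² - 430*M) = 2*M² + (M² - 430*M) = -430*M + 3*M²)
-s(Q) = -(-1)*(-430 + 3*(-1/29))/29 = -(-1)*(-430 - 3/29)/29 = -(-1)*(-12473)/(29*29) = -1*12473/841 = -12473/841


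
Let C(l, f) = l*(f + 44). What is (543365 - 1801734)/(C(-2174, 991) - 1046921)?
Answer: 1258369/3297011 ≈ 0.38167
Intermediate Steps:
C(l, f) = l*(44 + f)
(543365 - 1801734)/(C(-2174, 991) - 1046921) = (543365 - 1801734)/(-2174*(44 + 991) - 1046921) = -1258369/(-2174*1035 - 1046921) = -1258369/(-2250090 - 1046921) = -1258369/(-3297011) = -1258369*(-1/3297011) = 1258369/3297011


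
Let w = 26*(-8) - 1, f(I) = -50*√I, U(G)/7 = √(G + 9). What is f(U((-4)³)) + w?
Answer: -209 - 50*√7*55^(¼)*√I ≈ -463.74 - 254.74*I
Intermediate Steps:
U(G) = 7*√(9 + G) (U(G) = 7*√(G + 9) = 7*√(9 + G))
w = -209 (w = -208 - 1 = -209)
f(U((-4)³)) + w = -50*√7*(9 + (-4)³)^(¼) - 209 = -50*√7*(9 - 64)^(¼) - 209 = -50*(-55)^(¼)*√7 - 209 = -50*√7*(55^(¼)*√I) - 209 = -50*√7*55^(¼)*√I - 209 = -209 - 50*√7*55^(¼)*√I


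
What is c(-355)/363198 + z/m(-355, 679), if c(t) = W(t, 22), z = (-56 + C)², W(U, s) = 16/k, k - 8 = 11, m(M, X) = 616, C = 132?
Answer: 226470518/24152667 ≈ 9.3766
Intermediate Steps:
k = 19 (k = 8 + 11 = 19)
W(U, s) = 16/19
z = 5776 (z = (-56 + 132)² = 76² = 5776)
c(t) = 16/19
c(-355)/363198 + z/m(-355, 679) = (16/19)/363198 + 5776/616 = (16/19)*(1/363198) + 5776*(1/616) = 8/3450381 + 722/77 = 226470518/24152667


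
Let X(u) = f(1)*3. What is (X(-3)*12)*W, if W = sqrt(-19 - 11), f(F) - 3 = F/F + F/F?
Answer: 180*I*sqrt(30) ≈ 985.9*I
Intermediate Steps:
f(F) = 5 (f(F) = 3 + (F/F + F/F) = 3 + (1 + 1) = 3 + 2 = 5)
X(u) = 15 (X(u) = 5*3 = 15)
W = I*sqrt(30) (W = sqrt(-30) = I*sqrt(30) ≈ 5.4772*I)
(X(-3)*12)*W = (15*12)*(I*sqrt(30)) = 180*(I*sqrt(30)) = 180*I*sqrt(30)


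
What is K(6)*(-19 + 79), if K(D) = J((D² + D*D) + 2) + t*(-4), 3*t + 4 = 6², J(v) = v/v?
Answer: -2500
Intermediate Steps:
J(v) = 1
t = 32/3 (t = -4/3 + (⅓)*6² = -4/3 + (⅓)*36 = -4/3 + 12 = 32/3 ≈ 10.667)
K(D) = -125/3 (K(D) = 1 + (32/3)*(-4) = 1 - 128/3 = -125/3)
K(6)*(-19 + 79) = -125*(-19 + 79)/3 = -125/3*60 = -2500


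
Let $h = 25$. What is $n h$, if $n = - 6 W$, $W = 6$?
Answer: $-900$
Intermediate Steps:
$n = -36$ ($n = \left(-6\right) 6 = -36$)
$n h = \left(-36\right) 25 = -900$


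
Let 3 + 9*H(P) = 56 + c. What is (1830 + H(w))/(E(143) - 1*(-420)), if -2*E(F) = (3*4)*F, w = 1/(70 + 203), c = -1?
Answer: -8261/1971 ≈ -4.1913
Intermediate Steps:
w = 1/273 ≈ 0.0036630
E(F) = -6*F (E(F) = -3*4*F/2 = -6*F)
H(P) = 52/9 (H(P) = -1/3 + (56 - 1)/9 = -1/3 + (1/9)*55 = -1/3 + 55/9 = 52/9)
(1830 + H(w))/(E(143) - 1*(-420)) = (1830 + 52/9)/(-6*143 - 1*(-420)) = 16522/(9*(-858 + 420)) = (16522/9)/(-438) = (16522/9)*(-1/438) = -8261/1971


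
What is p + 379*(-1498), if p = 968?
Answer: -566774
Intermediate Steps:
p + 379*(-1498) = 968 + 379*(-1498) = 968 - 567742 = -566774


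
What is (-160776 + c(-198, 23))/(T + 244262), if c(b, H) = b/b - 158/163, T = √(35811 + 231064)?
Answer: -6401247950546/9725176216347 + 655162075*√427/9725176216347 ≈ -0.65682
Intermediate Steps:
T = 25*√427 (T = √266875 = 25*√427 ≈ 516.60)
c(b, H) = 5/163 (c(b, H) = 1 - 158*1/163 = 1 - 158/163 = 5/163)
(-160776 + c(-198, 23))/(T + 244262) = (-160776 + 5/163)/(25*√427 + 244262) = -26206483/(163*(244262 + 25*√427))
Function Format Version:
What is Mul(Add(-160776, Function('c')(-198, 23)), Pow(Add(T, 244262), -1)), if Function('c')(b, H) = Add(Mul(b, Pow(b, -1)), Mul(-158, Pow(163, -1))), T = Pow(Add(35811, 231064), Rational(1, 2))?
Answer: Add(Rational(-6401247950546, 9725176216347), Mul(Rational(655162075, 9725176216347), Pow(427, Rational(1, 2)))) ≈ -0.65682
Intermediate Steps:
T = Mul(25, Pow(427, Rational(1, 2))) (T = Pow(266875, Rational(1, 2)) = Mul(25, Pow(427, Rational(1, 2))) ≈ 516.60)
Function('c')(b, H) = Rational(5, 163) (Function('c')(b, H) = Add(1, Mul(-158, Rational(1, 163))) = Add(1, Rational(-158, 163)) = Rational(5, 163))
Mul(Add(-160776, Function('c')(-198, 23)), Pow(Add(T, 244262), -1)) = Mul(Add(-160776, Rational(5, 163)), Pow(Add(Mul(25, Pow(427, Rational(1, 2))), 244262), -1)) = Mul(Rational(-26206483, 163), Pow(Add(244262, Mul(25, Pow(427, Rational(1, 2)))), -1))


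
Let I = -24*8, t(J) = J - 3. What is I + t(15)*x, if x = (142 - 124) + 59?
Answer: 732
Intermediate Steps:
t(J) = -3 + J
x = 77 (x = 18 + 59 = 77)
I = -192
I + t(15)*x = -192 + (-3 + 15)*77 = -192 + 12*77 = -192 + 924 = 732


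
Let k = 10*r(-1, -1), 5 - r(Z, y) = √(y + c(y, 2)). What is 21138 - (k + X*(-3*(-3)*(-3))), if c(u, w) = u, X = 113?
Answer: 24139 + 10*I*√2 ≈ 24139.0 + 14.142*I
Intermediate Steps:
r(Z, y) = 5 - √2*√y (r(Z, y) = 5 - √(y + y) = 5 - √(2*y) = 5 - √2*√y)
k = 50 - 10*I*√2 (k = 10*(5 - √2*√(-1)) = 10*(5 - √2*I) = 10*(5 - I*√2) = 50 - 10*I*√2 ≈ 50.0 - 14.142*I)
21138 - (k + X*(-3*(-3)*(-3))) = 21138 - ((50 - 10*I*√2) + 113*(-3*(-3)*(-3))) = 21138 - ((50 - 10*I*√2) + 113*(9*(-3))) = 21138 - ((50 - 10*I*√2) + 113*(-27)) = 21138 - ((50 - 10*I*√2) - 3051) = 21138 - (-3001 - 10*I*√2) = 21138 + (3001 + 10*I*√2) = 24139 + 10*I*√2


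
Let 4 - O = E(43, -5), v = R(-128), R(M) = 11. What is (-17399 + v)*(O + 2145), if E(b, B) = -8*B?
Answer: -36671292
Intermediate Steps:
v = 11
O = -36 (O = 4 - (-8)*(-5) = 4 - 1*40 = 4 - 40 = -36)
(-17399 + v)*(O + 2145) = (-17399 + 11)*(-36 + 2145) = -17388*2109 = -36671292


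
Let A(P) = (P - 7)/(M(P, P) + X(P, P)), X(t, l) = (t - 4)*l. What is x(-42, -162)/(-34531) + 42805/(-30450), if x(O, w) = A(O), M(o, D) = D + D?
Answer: -88484817/62945080 ≈ -1.4057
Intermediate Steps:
X(t, l) = l*(-4 + t) (X(t, l) = (-4 + t)*l = l*(-4 + t))
M(o, D) = 2*D
A(P) = (-7 + P)/(2*P + P*(-4 + P)) (A(P) = (P - 7)/(2*P + P*(-4 + P)) = (-7 + P)/(2*P + P*(-4 + P)))
x(O, w) = (-7 + O)/(O*(-2 + O))
x(-42, -162)/(-34531) + 42805/(-30450) = ((-7 - 42)/((-42)*(-2 - 42)))/(-34531) + 42805/(-30450) = -1/42*(-49)/(-44)*(-1/34531) + 42805*(-1/30450) = -1/42*(-1/44)*(-49)*(-1/34531) - 1223/870 = -7/264*(-1/34531) - 1223/870 = 1/1302312 - 1223/870 = -88484817/62945080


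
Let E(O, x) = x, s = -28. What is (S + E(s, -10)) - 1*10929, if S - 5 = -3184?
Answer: -14118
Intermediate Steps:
S = -3179 (S = 5 - 3184 = -3179)
(S + E(s, -10)) - 1*10929 = (-3179 - 10) - 1*10929 = -3189 - 10929 = -14118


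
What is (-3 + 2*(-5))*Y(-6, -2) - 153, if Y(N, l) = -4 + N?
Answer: -23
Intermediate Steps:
(-3 + 2*(-5))*Y(-6, -2) - 153 = (-3 + 2*(-5))*(-4 - 6) - 153 = (-3 - 10)*(-10) - 153 = -13*(-10) - 153 = 130 - 153 = -23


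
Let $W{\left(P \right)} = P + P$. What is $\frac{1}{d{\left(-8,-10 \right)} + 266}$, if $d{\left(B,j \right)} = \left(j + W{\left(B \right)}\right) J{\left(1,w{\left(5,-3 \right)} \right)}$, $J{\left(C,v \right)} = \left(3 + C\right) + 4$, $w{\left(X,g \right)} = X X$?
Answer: $\frac{1}{58} \approx 0.017241$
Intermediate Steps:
$w{\left(X,g \right)} = X^{2}$
$W{\left(P \right)} = 2 P$
$J{\left(C,v \right)} = 7 + C$
$d{\left(B,j \right)} = 8 j + 16 B$ ($d{\left(B,j \right)} = \left(j + 2 B\right) \left(7 + 1\right) = \left(j + 2 B\right) 8 = 8 j + 16 B$)
$\frac{1}{d{\left(-8,-10 \right)} + 266} = \frac{1}{\left(8 \left(-10\right) + 16 \left(-8\right)\right) + 266} = \frac{1}{\left(-80 - 128\right) + 266} = \frac{1}{-208 + 266} = \frac{1}{58}$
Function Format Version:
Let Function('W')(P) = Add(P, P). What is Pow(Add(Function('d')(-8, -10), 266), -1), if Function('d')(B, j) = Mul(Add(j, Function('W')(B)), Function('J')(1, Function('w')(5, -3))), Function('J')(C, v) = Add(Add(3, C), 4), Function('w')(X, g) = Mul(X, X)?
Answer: Rational(1, 58) ≈ 0.017241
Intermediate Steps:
Function('w')(X, g) = Pow(X, 2)
Function('W')(P) = Mul(2, P)
Function('J')(C, v) = Add(7, C)
Function('d')(B, j) = Add(Mul(8, j), Mul(16, B)) (Function('d')(B, j) = Mul(Add(j, Mul(2, B)), Add(7, 1)) = Mul(Add(j, Mul(2, B)), 8) = Add(Mul(8, j), Mul(16, B)))
Pow(Add(Function('d')(-8, -10), 266), -1) = Pow(Add(Add(Mul(8, -10), Mul(16, -8)), 266), -1) = Pow(Add(Add(-80, -128), 266), -1) = Pow(Add(-208, 266), -1) = Pow(58, -1) = Rational(1, 58)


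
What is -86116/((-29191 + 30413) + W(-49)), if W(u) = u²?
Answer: -86116/3623 ≈ -23.769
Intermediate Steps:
-86116/((-29191 + 30413) + W(-49)) = -86116/((-29191 + 30413) + (-49)²) = -86116/(1222 + 2401) = -86116/3623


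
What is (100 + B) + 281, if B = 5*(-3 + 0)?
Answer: 366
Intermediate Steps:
B = -15 (B = 5*(-3) = -15)
(100 + B) + 281 = (100 - 15) + 281 = 85 + 281 = 366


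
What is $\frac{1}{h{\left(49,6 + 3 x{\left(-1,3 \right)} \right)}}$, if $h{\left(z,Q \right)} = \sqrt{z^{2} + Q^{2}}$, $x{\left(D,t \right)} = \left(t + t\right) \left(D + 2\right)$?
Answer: $\frac{\sqrt{2977}}{2977} \approx 0.018328$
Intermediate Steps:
$x{\left(D,t \right)} = 2 t \left(2 + D\right)$
$h{\left(z,Q \right)} = \sqrt{Q^{2} + z^{2}}$
$\frac{1}{h{\left(49,6 + 3 x{\left(-1,3 \right)} \right)}} = \frac{1}{\sqrt{\left(6 + 3 \cdot 2 \cdot 3 \left(2 - 1\right)\right)^{2} + 49^{2}}} = \frac{1}{\sqrt{\left(6 + 3 \cdot 2 \cdot 3 \cdot 1\right)^{2} + 2401}} = \frac{1}{\sqrt{\left(6 + 3 \cdot 6\right)^{2} + 2401}} = \frac{1}{\sqrt{\left(6 + 18\right)^{2} + 2401}} = \frac{1}{\sqrt{24^{2} + 2401}} = \frac{1}{\sqrt{576 + 2401}} = \frac{1}{\sqrt{2977}} = \frac{\sqrt{2977}}{2977}$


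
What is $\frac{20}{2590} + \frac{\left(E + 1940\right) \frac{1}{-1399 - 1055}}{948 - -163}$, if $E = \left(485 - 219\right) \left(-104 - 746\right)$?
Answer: $\frac{10585038}{117689341} \approx 0.089941$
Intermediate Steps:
$E = -226100$ ($E = 266 \left(-850\right) = -226100$)
$\frac{20}{2590} + \frac{\left(E + 1940\right) \frac{1}{-1399 - 1055}}{948 - -163} = \frac{20}{2590} + \frac{\left(-226100 + 1940\right) \frac{1}{-1399 - 1055}}{948 - -163} = 20 \cdot \frac{1}{2590} + \frac{\left(-224160\right) \frac{1}{-2454}}{948 + 163} = \frac{2}{259} + \frac{\left(-224160\right) \left(- \frac{1}{2454}\right)}{1111} = \frac{2}{259} + \frac{37360}{409} \cdot \frac{1}{1111} = \frac{2}{259} + \frac{37360}{454399} = \frac{10585038}{117689341}$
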